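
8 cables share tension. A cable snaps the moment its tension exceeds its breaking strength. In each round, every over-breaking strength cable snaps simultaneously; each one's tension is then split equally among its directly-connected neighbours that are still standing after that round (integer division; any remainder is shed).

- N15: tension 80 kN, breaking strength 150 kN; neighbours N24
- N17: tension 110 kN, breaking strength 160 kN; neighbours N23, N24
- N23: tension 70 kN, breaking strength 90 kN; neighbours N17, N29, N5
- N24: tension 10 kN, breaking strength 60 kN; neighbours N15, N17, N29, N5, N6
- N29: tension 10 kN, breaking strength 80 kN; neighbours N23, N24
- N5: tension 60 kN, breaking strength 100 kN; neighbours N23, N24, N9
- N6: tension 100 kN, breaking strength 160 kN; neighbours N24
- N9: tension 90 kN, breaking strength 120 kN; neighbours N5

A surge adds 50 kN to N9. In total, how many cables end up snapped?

6

Round 1 — N9 at 140 > 120. N9 snaps.
  N9 sheds 140 kN to N5: 140 each.
    N5: 60+140 = 200 > 100
Round 2 — N5 snaps.
  N5 sheds 200 kN to N23, N24: 100 each.
    N23: 70+100 = 170 > 90
    N24: 10+100 = 110 > 60
Round 3 — N23, N24 snap.
  N23 sheds 170 kN to N17, N29: 85 each.
    N17: 110+85 = 195 > 160
    N29: 10+85 = 95 > 80
  N24 sheds 110 kN to N15, N17, N29, N6: 27 each (2 lost).
    N15: 80+27 = 107 ≤ 150
    N17: 195+27 = 222 > 160
    N29: 95+27 = 122 > 80
    N6: 100+27 = 127 ≤ 160
Round 4 — N17, N29 snap.
  N17 sheds 222 kN: no online neighbours, lost.
  N29 sheds 122 kN: no online neighbours, lost.
No further breaks.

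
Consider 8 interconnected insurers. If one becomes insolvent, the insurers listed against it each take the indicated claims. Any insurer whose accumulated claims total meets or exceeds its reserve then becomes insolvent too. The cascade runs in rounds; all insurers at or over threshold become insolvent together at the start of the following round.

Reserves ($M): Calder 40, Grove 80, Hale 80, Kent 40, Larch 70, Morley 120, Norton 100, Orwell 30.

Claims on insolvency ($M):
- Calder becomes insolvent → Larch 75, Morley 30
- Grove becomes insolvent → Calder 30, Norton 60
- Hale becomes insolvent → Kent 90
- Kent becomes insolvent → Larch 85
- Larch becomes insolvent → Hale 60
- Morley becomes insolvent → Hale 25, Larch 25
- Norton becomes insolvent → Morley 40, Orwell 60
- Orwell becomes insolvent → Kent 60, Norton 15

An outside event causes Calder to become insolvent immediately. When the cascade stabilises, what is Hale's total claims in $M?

60

Round 1 — Calder becomes insolvent (initial).
  Larch: +75 → 75 ≥ 70
  Morley: +30 → 30 < 120
Round 2 — Larch becomes insolvent.
  Hale: +60 → 60 < 80
No further insolvencies.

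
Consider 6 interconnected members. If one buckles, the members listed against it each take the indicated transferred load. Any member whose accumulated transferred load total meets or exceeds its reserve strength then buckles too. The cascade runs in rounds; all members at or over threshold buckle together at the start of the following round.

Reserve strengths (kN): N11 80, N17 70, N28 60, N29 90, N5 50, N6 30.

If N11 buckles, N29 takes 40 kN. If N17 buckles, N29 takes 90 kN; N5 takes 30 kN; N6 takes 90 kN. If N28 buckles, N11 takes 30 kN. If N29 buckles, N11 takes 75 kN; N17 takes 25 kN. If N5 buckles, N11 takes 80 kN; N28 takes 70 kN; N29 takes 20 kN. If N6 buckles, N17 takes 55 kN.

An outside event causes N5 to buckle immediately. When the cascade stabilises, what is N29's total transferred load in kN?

60

Round 1 — N5 buckles (initial).
  N11: +80 → 80 ≥ 80
  N28: +70 → 70 ≥ 60
  N29: +20 → 20 < 90
Round 2 — N11, N28 buckle.
  N29: +40 → 60 < 90
No further bucklings.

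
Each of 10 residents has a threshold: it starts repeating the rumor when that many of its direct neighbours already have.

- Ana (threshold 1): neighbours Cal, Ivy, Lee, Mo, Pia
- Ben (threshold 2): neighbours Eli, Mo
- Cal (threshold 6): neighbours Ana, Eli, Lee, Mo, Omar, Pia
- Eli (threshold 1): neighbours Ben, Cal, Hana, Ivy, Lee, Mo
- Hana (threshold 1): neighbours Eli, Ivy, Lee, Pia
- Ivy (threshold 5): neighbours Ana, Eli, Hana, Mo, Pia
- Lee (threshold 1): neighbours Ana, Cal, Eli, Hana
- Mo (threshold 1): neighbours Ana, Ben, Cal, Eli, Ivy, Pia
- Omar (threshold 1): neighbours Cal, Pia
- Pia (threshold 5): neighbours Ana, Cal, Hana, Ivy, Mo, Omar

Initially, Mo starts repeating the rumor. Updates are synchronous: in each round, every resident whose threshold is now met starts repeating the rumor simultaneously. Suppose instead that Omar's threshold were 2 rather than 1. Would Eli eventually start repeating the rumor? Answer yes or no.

yes

With Omar's threshold at 2:
Round 1 — Mo starts repeating the rumor (initial).
Round 2 — checking thresholds:
  Ana: 1 of 5 neighbours ≥ 1, starts repeating the rumor.
  Ben: 1 of 2 neighbours < 2, holds.
  Cal: 1 of 6 neighbours < 6, holds.
  Eli: 1 of 6 neighbours ≥ 1, starts repeating the rumor.
  Ivy: 1 of 5 neighbours < 5, holds.
  Pia: 1 of 6 neighbours < 5, holds.
Round 3 — checking thresholds:
  Ben: 2 of 2 neighbours ≥ 2, starts repeating the rumor.
  Cal: 3 of 6 neighbours < 6, holds.
  Hana: 1 of 4 neighbours ≥ 1, starts repeating the rumor.
  Ivy: 3 of 5 neighbours < 5, holds.
  Lee: 2 of 4 neighbours ≥ 1, starts repeating the rumor.
  Pia: 2 of 6 neighbours < 5, holds.
Round 4 — no new spreads; cascade stops.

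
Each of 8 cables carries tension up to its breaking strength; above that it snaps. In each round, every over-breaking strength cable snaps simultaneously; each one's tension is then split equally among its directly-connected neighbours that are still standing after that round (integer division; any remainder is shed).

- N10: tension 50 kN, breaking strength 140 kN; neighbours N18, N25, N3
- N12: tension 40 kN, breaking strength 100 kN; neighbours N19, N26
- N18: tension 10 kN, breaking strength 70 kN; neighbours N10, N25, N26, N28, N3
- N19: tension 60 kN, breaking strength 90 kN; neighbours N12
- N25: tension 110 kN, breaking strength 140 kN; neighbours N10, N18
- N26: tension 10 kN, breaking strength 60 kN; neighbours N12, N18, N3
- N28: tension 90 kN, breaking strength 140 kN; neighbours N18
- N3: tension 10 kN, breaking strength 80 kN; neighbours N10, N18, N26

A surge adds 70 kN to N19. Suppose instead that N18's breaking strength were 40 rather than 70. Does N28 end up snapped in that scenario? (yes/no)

no

With N18's breaking strength at 40:
Round 1 — N19 at 130 > 90. N19 snaps.
  N19 sheds 130 kN to N12: 130 each.
    N12: 40+130 = 170 > 100
Round 2 — N12 snaps.
  N12 sheds 170 kN to N26: 170 each.
    N26: 10+170 = 180 > 60
Round 3 — N26 snaps.
  N26 sheds 180 kN to N18, N3: 90 each.
    N18: 10+90 = 100 > 40
    N3: 10+90 = 100 > 80
Round 4 — N18, N3 snap.
  N18 sheds 100 kN to N10, N25, N28: 33 each (1 lost).
    N10: 50+33 = 83 ≤ 140
    N25: 110+33 = 143 > 140
    N28: 90+33 = 123 ≤ 140
  N3 sheds 100 kN to N10: 100 each.
    N10: 83+100 = 183 > 140
Round 5 — N10, N25 snap.
  N10 sheds 183 kN: no online neighbours, lost.
  N25 sheds 143 kN: no online neighbours, lost.
No further breaks.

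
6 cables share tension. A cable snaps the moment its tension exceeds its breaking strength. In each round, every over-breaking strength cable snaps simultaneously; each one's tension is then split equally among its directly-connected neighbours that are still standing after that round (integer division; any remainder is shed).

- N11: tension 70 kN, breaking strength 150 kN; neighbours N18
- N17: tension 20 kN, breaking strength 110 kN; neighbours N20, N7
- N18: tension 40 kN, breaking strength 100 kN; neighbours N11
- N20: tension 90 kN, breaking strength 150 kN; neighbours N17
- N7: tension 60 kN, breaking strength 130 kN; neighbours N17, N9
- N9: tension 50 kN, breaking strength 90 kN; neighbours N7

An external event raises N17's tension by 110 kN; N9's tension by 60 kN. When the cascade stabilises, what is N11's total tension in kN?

70

Round 1 — N17 at 130 > 110; N9 at 110 > 90. N17, N9 snap.
  N17 sheds 130 kN to N20, N7: 65 each.
    N20: 90+65 = 155 > 150
    N7: 60+65 = 125 ≤ 130
  N9 sheds 110 kN to N7: 110 each.
    N7: 125+110 = 235 > 130
Round 2 — N20, N7 snap.
  N20 sheds 155 kN: no online neighbours, lost.
  N7 sheds 235 kN: no online neighbours, lost.
No further breaks.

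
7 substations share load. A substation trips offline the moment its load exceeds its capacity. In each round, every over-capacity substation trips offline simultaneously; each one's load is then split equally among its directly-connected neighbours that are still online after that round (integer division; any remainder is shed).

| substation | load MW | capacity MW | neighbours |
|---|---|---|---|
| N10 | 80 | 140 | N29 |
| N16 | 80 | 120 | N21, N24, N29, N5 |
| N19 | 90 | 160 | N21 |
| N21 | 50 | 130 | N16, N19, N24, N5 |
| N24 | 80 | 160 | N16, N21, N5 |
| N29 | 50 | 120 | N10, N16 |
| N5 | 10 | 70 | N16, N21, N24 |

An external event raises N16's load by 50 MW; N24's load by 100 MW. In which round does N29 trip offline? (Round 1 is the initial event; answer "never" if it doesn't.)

never

Round 1 — N16 at 130 > 120; N24 at 180 > 160. N16, N24 trip offline.
  N16 sheds 130 MW to N21, N29, N5: 43 each (1 lost).
    N21: 50+43 = 93 ≤ 130
    N29: 50+43 = 93 ≤ 120
    N5: 10+43 = 53 ≤ 70
  N24 sheds 180 MW to N21, N5: 90 each.
    N21: 93+90 = 183 > 130
    N5: 53+90 = 143 > 70
Round 2 — N21, N5 trip offline.
  N21 sheds 183 MW to N19: 183 each.
    N19: 90+183 = 273 > 160
  N5 sheds 143 MW: no online neighbours, lost.
Round 3 — N19 trips offline.
  N19 sheds 273 MW: no online neighbours, lost.
No further trips.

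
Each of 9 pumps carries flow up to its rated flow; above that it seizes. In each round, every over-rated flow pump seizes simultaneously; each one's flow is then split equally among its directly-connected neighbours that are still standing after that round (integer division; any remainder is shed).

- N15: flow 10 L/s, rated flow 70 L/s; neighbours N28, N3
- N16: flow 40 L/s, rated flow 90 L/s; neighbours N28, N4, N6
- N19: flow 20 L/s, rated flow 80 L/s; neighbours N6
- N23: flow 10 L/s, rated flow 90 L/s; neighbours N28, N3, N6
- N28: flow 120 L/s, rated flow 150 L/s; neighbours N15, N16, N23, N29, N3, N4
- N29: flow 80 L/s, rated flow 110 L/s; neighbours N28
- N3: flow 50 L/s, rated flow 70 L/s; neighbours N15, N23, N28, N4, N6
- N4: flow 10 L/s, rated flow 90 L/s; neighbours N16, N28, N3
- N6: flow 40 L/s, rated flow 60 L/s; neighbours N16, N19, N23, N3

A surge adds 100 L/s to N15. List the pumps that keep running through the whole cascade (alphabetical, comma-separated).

Round 1 — N15 at 110 > 70. N15 seizes.
  N15 sheds 110 L/s to N28, N3: 55 each.
    N28: 120+55 = 175 > 150
    N3: 50+55 = 105 > 70
Round 2 — N28, N3 seize.
  N28 sheds 175 L/s to N16, N23, N29, N4: 43 each (3 lost).
    N16: 40+43 = 83 ≤ 90
    N23: 10+43 = 53 ≤ 90
    N29: 80+43 = 123 > 110
    N4: 10+43 = 53 ≤ 90
  N3 sheds 105 L/s to N23, N4, N6: 35 each.
    N23: 53+35 = 88 ≤ 90
    N4: 53+35 = 88 ≤ 90
    N6: 40+35 = 75 > 60
Round 3 — N29, N6 seize.
  N29 sheds 123 L/s: no online neighbours, lost.
  N6 sheds 75 L/s to N16, N19, N23: 25 each.
    N16: 83+25 = 108 > 90
    N19: 20+25 = 45 ≤ 80
    N23: 88+25 = 113 > 90
Round 4 — N16, N23 seize.
  N16 sheds 108 L/s to N4: 108 each.
    N4: 88+108 = 196 > 90
  N23 sheds 113 L/s: no online neighbours, lost.
Round 5 — N4 seizes.
  N4 sheds 196 L/s: no online neighbours, lost.
No further seizures.

N19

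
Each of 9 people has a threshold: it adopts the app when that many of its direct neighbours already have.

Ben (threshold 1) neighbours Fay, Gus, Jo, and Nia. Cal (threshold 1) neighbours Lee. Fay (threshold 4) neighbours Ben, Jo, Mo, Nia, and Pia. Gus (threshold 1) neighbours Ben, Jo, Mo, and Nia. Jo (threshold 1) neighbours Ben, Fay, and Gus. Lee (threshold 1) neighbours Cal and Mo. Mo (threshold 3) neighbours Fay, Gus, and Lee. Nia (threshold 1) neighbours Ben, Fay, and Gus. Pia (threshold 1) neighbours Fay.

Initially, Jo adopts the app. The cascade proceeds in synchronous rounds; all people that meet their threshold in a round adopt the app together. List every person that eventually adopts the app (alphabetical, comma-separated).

Round 1 — Jo adopts the app (initial).
Round 2 — checking thresholds:
  Ben: 1 of 4 neighbours ≥ 1, adopts the app.
  Fay: 1 of 5 neighbours < 4, not yet.
  Gus: 1 of 4 neighbours ≥ 1, adopts the app.
Round 3 — checking thresholds:
  Fay: 2 of 5 neighbours < 4, not yet.
  Mo: 1 of 3 neighbours < 3, not yet.
  Nia: 2 of 3 neighbours ≥ 1, adopts the app.
Round 4 — no new adoptions; cascade stops.

Ben, Gus, Jo, Nia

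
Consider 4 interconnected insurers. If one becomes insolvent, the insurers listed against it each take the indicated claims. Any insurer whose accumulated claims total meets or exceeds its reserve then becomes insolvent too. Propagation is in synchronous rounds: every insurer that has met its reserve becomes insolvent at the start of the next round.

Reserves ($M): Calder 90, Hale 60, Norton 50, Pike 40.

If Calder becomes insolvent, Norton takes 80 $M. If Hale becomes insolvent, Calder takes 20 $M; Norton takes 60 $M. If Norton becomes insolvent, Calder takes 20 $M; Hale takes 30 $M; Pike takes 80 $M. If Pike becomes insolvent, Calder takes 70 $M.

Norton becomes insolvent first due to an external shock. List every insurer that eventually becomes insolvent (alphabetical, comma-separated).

Calder, Norton, Pike

Round 1 — Norton becomes insolvent (initial).
  Calder: +20 → 20 < 90
  Hale: +30 → 30 < 60
  Pike: +80 → 80 ≥ 40
Round 2 — Pike becomes insolvent.
  Calder: +70 → 90 ≥ 90
Round 3 — Calder becomes insolvent.
No further insolvencies.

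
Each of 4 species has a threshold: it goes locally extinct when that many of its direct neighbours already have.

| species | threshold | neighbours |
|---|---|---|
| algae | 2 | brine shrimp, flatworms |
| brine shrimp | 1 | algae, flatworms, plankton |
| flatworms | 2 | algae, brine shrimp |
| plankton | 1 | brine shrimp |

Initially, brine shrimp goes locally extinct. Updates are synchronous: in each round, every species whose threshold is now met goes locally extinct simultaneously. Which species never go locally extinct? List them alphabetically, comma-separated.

algae, flatworms

Round 1 — brine shrimp goes locally extinct (initial).
Round 2 — checking thresholds:
  algae: 1 of 2 neighbours < 2, holds.
  flatworms: 1 of 2 neighbours < 2, holds.
  plankton: 1 of 1 neighbours ≥ 1, goes locally extinct.
Round 3 — no new extinctions; cascade stops.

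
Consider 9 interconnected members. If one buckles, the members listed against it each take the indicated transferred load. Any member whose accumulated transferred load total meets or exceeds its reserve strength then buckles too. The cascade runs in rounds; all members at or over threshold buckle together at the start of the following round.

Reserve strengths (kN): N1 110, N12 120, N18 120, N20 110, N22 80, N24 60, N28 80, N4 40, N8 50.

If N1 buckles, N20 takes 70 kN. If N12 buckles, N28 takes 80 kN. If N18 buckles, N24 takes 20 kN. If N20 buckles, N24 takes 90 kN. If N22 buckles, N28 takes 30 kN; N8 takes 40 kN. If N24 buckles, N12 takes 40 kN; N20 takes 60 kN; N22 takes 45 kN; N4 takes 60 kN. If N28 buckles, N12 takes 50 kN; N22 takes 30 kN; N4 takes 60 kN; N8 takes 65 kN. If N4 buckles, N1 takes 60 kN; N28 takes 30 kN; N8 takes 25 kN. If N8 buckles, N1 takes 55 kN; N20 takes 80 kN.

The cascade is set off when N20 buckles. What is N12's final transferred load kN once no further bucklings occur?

Round 1 — N20 buckles (initial).
  N24: +90 → 90 ≥ 60
Round 2 — N24 buckles.
  N12: +40 → 40 < 120
  N22: +45 → 45 < 80
  N4: +60 → 60 ≥ 40
Round 3 — N4 buckles.
  N1: +60 → 60 < 110
  N28: +30 → 30 < 80
  N8: +25 → 25 < 50
No further bucklings.

40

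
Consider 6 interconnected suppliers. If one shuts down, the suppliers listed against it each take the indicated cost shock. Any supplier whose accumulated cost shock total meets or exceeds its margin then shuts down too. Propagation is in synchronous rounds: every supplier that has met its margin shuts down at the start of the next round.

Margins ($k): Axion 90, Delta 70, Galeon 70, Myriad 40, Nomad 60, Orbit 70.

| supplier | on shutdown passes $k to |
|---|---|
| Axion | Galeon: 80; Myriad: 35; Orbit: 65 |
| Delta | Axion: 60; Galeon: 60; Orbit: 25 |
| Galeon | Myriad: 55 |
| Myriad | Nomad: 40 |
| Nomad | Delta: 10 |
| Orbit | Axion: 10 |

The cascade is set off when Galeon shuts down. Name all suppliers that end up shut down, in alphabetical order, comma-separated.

Galeon, Myriad

Round 1 — Galeon shuts down (initial).
  Myriad: +55 → 55 ≥ 40
Round 2 — Myriad shuts down.
  Nomad: +40 → 40 < 60
No further shutdowns.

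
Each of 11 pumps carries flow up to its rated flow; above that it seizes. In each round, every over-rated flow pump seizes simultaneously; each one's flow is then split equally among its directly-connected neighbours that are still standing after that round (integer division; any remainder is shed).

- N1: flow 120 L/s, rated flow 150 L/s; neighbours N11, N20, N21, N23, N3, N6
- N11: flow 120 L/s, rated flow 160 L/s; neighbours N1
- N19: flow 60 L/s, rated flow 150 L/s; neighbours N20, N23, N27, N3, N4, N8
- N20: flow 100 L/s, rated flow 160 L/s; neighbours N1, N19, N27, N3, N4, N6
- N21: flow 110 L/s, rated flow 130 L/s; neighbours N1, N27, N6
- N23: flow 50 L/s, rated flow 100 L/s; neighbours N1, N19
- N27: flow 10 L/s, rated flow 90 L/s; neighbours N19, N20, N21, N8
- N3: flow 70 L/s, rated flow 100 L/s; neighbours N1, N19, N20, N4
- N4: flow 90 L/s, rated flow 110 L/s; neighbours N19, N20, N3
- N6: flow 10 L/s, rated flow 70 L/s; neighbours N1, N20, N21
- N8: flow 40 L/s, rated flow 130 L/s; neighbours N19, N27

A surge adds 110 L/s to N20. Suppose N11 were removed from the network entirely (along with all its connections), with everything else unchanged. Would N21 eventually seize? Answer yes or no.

yes

With N11 removed:
Round 1 — N20 at 210 > 160. N20 seizes.
  N20 sheds 210 L/s to N1, N19, N27, N3, N4, N6: 35 each.
    N1: 120+35 = 155 > 150
    N19: 60+35 = 95 ≤ 150
    N27: 10+35 = 45 ≤ 90
    N3: 70+35 = 105 > 100
    N4: 90+35 = 125 > 110
    N6: 10+35 = 45 ≤ 70
Round 2 — N1, N3, N4 seize.
  N1 sheds 155 L/s to N21, N23, N6: 51 each (2 lost).
    N21: 110+51 = 161 > 130
    N23: 50+51 = 101 > 100
    N6: 45+51 = 96 > 70
  N3 sheds 105 L/s to N19: 105 each.
    N19: 95+105 = 200 > 150
  N4 sheds 125 L/s to N19: 125 each.
    N19: 200+125 = 325 > 150
Round 3 — N19, N21, N23, N6 seize.
  N19 sheds 325 L/s to N27, N8: 162 each (1 lost).
    N27: 45+162 = 207 > 90
    N8: 40+162 = 202 > 130
  N21 sheds 161 L/s to N27: 161 each.
    N27: 207+161 = 368 > 90
  N23 sheds 101 L/s: no online neighbours, lost.
  N6 sheds 96 L/s: no online neighbours, lost.
Round 4 — N27, N8 seize.
  N27 sheds 368 L/s: no online neighbours, lost.
  N8 sheds 202 L/s: no online neighbours, lost.
No further seizures.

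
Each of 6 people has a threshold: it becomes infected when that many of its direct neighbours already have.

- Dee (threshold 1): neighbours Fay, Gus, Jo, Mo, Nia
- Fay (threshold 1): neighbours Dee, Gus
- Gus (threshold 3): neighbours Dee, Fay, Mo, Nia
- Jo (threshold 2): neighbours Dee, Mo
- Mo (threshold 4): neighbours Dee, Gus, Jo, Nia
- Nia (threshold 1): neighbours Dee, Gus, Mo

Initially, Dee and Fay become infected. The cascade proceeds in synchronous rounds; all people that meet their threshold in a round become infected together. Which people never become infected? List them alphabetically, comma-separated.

Jo, Mo

Round 1 — Dee, Fay become infected (initial).
Round 2 — checking thresholds:
  Gus: 2 of 4 neighbours < 3, holds.
  Jo: 1 of 2 neighbours < 2, holds.
  Mo: 1 of 4 neighbours < 4, holds.
  Nia: 1 of 3 neighbours ≥ 1, becomes infected.
Round 3 — checking thresholds:
  Gus: 3 of 4 neighbours ≥ 3, becomes infected.
  Jo: 1 of 2 neighbours < 2, holds.
  Mo: 2 of 4 neighbours < 4, holds.
Round 4 — no new infections; cascade stops.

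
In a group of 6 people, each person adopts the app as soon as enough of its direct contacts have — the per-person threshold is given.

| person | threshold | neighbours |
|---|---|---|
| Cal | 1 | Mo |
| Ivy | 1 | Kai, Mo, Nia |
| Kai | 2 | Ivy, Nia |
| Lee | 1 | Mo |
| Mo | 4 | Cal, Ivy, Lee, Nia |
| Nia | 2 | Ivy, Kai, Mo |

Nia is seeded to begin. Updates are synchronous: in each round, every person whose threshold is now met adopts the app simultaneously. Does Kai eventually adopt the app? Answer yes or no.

yes

Round 1 — Nia adopts the app (initial).
Round 2 — checking thresholds:
  Ivy: 1 of 3 neighbours ≥ 1, adopts the app.
  Kai: 1 of 2 neighbours < 2, below threshold.
  Mo: 1 of 4 neighbours < 4, below threshold.
Round 3 — checking thresholds:
  Kai: 2 of 2 neighbours ≥ 2, adopts the app.
  Mo: 2 of 4 neighbours < 4, below threshold.
Round 4 — no new adoptions; cascade stops.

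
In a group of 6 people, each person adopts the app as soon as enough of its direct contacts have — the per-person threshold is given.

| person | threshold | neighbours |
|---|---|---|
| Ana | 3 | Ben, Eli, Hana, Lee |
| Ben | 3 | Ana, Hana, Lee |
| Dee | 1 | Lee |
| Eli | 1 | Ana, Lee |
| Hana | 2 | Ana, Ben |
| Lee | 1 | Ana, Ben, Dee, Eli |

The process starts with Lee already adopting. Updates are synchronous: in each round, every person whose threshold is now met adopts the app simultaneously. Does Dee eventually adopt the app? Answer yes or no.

yes

Round 1 — Lee adopts the app (initial).
Round 2 — checking thresholds:
  Ana: 1 of 4 neighbours < 3, not yet.
  Ben: 1 of 3 neighbours < 3, not yet.
  Dee: 1 of 1 neighbours ≥ 1, adopts the app.
  Eli: 1 of 2 neighbours ≥ 1, adopts the app.
Round 3 — no new adoptions; cascade stops.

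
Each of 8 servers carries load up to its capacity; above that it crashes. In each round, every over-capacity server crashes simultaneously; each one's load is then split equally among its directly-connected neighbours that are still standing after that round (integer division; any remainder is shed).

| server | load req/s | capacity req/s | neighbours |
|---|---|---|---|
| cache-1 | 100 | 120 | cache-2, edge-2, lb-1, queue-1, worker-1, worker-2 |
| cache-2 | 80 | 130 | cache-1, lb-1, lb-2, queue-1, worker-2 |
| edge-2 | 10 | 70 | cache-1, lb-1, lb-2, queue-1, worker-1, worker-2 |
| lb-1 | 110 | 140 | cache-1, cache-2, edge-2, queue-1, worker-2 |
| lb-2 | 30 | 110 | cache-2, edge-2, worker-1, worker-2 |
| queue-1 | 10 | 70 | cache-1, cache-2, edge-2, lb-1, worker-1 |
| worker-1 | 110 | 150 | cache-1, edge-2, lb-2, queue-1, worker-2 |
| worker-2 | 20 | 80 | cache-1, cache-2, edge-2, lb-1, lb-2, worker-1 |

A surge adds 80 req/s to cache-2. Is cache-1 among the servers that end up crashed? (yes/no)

Round 1 — cache-2 at 160 > 130. cache-2 crashes.
  cache-2 sheds 160 req/s to cache-1, lb-1, lb-2, queue-1, worker-2: 32 each.
    cache-1: 100+32 = 132 > 120
    lb-1: 110+32 = 142 > 140
    lb-2: 30+32 = 62 ≤ 110
    queue-1: 10+32 = 42 ≤ 70
    worker-2: 20+32 = 52 ≤ 80
Round 2 — cache-1, lb-1 crash.
  cache-1 sheds 132 req/s to edge-2, queue-1, worker-1, worker-2: 33 each.
    edge-2: 10+33 = 43 ≤ 70
    queue-1: 42+33 = 75 > 70
    worker-1: 110+33 = 143 ≤ 150
    worker-2: 52+33 = 85 > 80
  lb-1 sheds 142 req/s to edge-2, queue-1, worker-2: 47 each (1 lost).
    edge-2: 43+47 = 90 > 70
    queue-1: 75+47 = 122 > 70
    worker-2: 85+47 = 132 > 80
Round 3 — edge-2, queue-1, worker-2 crash.
  edge-2 sheds 90 req/s to lb-2, worker-1: 45 each.
    lb-2: 62+45 = 107 ≤ 110
    worker-1: 143+45 = 188 > 150
  queue-1 sheds 122 req/s to worker-1: 122 each.
    worker-1: 188+122 = 310 > 150
  worker-2 sheds 132 req/s to lb-2, worker-1: 66 each.
    lb-2: 107+66 = 173 > 110
    worker-1: 310+66 = 376 > 150
Round 4 — lb-2, worker-1 crash.
  lb-2 sheds 173 req/s: no online neighbours, lost.
  worker-1 sheds 376 req/s: no online neighbours, lost.
No further crashes.

yes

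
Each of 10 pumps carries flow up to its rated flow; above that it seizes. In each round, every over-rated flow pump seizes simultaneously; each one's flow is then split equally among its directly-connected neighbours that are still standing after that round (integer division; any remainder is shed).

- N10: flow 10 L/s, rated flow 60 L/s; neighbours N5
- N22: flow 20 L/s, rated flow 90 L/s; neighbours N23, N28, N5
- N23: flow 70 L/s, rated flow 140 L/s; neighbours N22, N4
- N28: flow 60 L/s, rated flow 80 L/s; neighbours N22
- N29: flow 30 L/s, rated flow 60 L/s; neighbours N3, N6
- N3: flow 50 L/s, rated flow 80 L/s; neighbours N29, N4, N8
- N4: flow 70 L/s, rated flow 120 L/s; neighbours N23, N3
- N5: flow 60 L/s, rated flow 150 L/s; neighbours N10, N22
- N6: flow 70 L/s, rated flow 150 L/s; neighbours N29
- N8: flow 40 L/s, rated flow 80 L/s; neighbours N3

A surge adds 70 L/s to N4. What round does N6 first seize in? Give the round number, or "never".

4

Round 1 — N4 at 140 > 120. N4 seizes.
  N4 sheds 140 L/s to N23, N3: 70 each.
    N23: 70+70 = 140 ≤ 140
    N3: 50+70 = 120 > 80
Round 2 — N3 seizes.
  N3 sheds 120 L/s to N29, N8: 60 each.
    N29: 30+60 = 90 > 60
    N8: 40+60 = 100 > 80
Round 3 — N29, N8 seize.
  N29 sheds 90 L/s to N6: 90 each.
    N6: 70+90 = 160 > 150
  N8 sheds 100 L/s: no online neighbours, lost.
Round 4 — N6 seizes.
  N6 sheds 160 L/s: no online neighbours, lost.
No further seizures.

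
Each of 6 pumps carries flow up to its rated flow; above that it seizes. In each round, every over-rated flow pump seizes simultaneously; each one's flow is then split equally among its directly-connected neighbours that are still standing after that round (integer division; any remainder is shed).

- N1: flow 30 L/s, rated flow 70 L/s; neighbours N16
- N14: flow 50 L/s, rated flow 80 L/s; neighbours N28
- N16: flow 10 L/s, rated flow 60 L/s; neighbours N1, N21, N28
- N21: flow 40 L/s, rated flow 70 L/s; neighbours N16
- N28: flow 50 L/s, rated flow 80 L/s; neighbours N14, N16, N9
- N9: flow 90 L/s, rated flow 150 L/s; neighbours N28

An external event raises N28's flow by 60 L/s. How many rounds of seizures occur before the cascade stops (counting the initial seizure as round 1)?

Round 1 — N28 at 110 > 80. N28 seizes.
  N28 sheds 110 L/s to N14, N16, N9: 36 each (2 lost).
    N14: 50+36 = 86 > 80
    N16: 10+36 = 46 ≤ 60
    N9: 90+36 = 126 ≤ 150
Round 2 — N14 seizes.
  N14 sheds 86 L/s: no online neighbours, lost.
No further seizures.

2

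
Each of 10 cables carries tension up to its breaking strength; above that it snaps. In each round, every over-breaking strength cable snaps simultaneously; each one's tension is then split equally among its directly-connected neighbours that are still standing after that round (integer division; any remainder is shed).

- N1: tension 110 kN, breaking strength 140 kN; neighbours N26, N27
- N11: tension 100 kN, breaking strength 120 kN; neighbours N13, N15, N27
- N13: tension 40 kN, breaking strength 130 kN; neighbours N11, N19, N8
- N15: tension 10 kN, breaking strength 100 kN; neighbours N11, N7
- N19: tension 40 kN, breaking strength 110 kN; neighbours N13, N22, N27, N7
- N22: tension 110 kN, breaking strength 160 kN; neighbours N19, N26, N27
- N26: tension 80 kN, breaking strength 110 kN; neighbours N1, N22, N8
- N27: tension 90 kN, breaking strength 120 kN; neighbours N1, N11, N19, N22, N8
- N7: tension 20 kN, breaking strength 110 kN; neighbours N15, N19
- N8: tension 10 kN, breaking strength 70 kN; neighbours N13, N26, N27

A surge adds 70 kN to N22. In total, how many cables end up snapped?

Round 1 — N22 at 180 > 160. N22 snaps.
  N22 sheds 180 kN to N19, N26, N27: 60 each.
    N19: 40+60 = 100 ≤ 110
    N26: 80+60 = 140 > 110
    N27: 90+60 = 150 > 120
Round 2 — N26, N27 snap.
  N26 sheds 140 kN to N1, N8: 70 each.
    N1: 110+70 = 180 > 140
    N8: 10+70 = 80 > 70
  N27 sheds 150 kN to N1, N11, N19, N8: 37 each (2 lost).
    N1: 180+37 = 217 > 140
    N11: 100+37 = 137 > 120
    N19: 100+37 = 137 > 110
    N8: 80+37 = 117 > 70
Round 3 — N1, N11, N19, N8 snap.
  N1 sheds 217 kN: no online neighbours, lost.
  N11 sheds 137 kN to N13, N15: 68 each (1 lost).
    N13: 40+68 = 108 ≤ 130
    N15: 10+68 = 78 ≤ 100
  N19 sheds 137 kN to N13, N7: 68 each (1 lost).
    N13: 108+68 = 176 > 130
    N7: 20+68 = 88 ≤ 110
  N8 sheds 117 kN to N13: 117 each.
    N13: 176+117 = 293 > 130
Round 4 — N13 snaps.
  N13 sheds 293 kN: no online neighbours, lost.
No further breaks.

8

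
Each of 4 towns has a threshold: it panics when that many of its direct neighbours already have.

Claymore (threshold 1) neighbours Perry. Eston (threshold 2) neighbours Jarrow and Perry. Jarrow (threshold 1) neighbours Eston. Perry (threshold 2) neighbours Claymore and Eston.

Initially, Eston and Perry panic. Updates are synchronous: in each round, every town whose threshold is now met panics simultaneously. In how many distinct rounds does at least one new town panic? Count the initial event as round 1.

Round 1 — Eston, Perry panic (initial).
Round 2 — checking thresholds:
  Claymore: 1 of 1 neighbours ≥ 1, panics.
  Jarrow: 1 of 1 neighbours ≥ 1, panics.
Round 3 — no new panics; cascade stops.

2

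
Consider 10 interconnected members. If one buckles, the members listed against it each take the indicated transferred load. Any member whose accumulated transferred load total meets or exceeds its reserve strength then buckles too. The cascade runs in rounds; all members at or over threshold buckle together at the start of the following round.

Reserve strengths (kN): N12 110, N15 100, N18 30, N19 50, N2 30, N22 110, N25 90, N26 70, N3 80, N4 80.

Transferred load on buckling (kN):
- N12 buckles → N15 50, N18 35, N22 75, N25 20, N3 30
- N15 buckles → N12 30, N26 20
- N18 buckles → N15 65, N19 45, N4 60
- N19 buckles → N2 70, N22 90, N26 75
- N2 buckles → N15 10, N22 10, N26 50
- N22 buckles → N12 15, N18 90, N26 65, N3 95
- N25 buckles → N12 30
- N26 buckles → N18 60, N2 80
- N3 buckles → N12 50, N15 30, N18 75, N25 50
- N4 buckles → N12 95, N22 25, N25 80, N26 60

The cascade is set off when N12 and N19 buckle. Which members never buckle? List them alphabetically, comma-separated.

N25, N4

Round 1 — N12, N19 buckle (initial).
  N15: +50 → 50 < 100
  N18: +35 → 35 ≥ 30
  N2: +70 → 70 ≥ 30
  N22: +75+90 → 165 ≥ 110
  N25: +20 → 20 < 90
  N26: +75 → 75 ≥ 70
  N3: +30 → 30 < 80
Round 2 — N18, N2, N22, N26 buckle.
  N15: +65+10 → 125 ≥ 100
  N3: +95 → 125 ≥ 80
  N4: +60 → 60 < 80
Round 3 — N15, N3 buckle.
  N25: +50 → 70 < 90
No further bucklings.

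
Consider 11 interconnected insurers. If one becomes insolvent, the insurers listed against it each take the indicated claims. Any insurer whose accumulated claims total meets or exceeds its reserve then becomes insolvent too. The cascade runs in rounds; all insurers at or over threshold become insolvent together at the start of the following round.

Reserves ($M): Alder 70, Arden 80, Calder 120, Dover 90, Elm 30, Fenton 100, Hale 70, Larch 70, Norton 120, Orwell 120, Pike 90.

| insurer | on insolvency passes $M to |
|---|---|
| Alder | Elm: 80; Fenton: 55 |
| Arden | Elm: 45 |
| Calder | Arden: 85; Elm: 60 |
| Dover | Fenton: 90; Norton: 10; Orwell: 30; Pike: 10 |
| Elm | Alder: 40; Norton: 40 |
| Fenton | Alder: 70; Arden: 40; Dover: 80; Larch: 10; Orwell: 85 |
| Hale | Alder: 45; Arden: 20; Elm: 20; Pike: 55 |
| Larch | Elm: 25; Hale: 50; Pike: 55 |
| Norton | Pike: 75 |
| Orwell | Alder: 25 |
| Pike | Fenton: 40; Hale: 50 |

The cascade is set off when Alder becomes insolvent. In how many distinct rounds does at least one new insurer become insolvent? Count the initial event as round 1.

Round 1 — Alder becomes insolvent (initial).
  Elm: +80 → 80 ≥ 30
  Fenton: +55 → 55 < 100
Round 2 — Elm becomes insolvent.
  Norton: +40 → 40 < 120
No further insolvencies.

2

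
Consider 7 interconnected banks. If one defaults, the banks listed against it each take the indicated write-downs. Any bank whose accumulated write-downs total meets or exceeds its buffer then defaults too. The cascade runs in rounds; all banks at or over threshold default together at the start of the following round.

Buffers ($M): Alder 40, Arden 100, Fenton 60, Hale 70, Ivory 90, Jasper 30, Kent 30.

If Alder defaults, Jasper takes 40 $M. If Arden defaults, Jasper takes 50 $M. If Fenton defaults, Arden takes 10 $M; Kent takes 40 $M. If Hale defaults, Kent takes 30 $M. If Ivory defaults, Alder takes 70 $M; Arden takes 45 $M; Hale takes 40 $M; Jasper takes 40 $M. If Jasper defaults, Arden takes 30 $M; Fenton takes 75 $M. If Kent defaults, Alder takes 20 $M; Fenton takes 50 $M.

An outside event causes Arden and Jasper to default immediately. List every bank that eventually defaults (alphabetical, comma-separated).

Arden, Fenton, Jasper, Kent

Round 1 — Arden, Jasper default (initial).
  Fenton: +75 → 75 ≥ 60
Round 2 — Fenton defaults.
  Kent: +40 → 40 ≥ 30
Round 3 — Kent defaults.
  Alder: +20 → 20 < 40
No further defaults.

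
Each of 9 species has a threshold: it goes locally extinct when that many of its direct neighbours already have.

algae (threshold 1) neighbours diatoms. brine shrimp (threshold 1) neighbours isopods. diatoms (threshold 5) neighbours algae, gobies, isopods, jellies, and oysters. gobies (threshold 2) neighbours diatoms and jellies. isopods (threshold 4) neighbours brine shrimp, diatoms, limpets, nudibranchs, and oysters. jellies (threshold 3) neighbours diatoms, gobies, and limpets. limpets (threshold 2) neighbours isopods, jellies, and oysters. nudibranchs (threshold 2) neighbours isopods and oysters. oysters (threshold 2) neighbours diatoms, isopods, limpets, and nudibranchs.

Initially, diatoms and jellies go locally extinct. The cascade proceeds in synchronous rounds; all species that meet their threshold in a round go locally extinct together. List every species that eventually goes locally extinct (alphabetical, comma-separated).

Round 1 — diatoms, jellies go locally extinct (initial).
Round 2 — checking thresholds:
  algae: 1 of 1 neighbours ≥ 1, goes locally extinct.
  gobies: 2 of 2 neighbours ≥ 2, goes locally extinct.
  isopods: 1 of 5 neighbours < 4, below threshold.
  limpets: 1 of 3 neighbours < 2, below threshold.
  oysters: 1 of 4 neighbours < 2, below threshold.
Round 3 — no new extinctions; cascade stops.

algae, diatoms, gobies, jellies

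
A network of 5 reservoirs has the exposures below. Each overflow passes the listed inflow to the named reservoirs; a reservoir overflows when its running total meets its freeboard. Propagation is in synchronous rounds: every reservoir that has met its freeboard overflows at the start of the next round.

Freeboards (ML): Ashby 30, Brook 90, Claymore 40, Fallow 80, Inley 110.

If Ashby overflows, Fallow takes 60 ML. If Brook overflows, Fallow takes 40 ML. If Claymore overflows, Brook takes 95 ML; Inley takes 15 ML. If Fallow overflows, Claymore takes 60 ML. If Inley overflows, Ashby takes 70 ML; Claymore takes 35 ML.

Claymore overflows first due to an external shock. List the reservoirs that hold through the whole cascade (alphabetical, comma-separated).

Round 1 — Claymore overflows (initial).
  Brook: +95 → 95 ≥ 90
  Inley: +15 → 15 < 110
Round 2 — Brook overflows.
  Fallow: +40 → 40 < 80
No further overflows.

Ashby, Fallow, Inley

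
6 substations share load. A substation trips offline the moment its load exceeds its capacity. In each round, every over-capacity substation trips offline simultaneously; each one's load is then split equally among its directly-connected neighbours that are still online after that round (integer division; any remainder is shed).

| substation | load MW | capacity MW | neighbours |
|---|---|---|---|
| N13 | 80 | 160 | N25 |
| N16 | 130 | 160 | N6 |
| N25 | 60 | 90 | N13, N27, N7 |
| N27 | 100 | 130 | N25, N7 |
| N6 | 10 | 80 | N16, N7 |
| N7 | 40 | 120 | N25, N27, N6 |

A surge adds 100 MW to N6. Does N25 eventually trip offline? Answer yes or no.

no

Round 1 — N6 at 110 > 80. N6 trips offline.
  N6 sheds 110 MW to N16, N7: 55 each.
    N16: 130+55 = 185 > 160
    N7: 40+55 = 95 ≤ 120
Round 2 — N16 trips offline.
  N16 sheds 185 MW: no online neighbours, lost.
No further trips.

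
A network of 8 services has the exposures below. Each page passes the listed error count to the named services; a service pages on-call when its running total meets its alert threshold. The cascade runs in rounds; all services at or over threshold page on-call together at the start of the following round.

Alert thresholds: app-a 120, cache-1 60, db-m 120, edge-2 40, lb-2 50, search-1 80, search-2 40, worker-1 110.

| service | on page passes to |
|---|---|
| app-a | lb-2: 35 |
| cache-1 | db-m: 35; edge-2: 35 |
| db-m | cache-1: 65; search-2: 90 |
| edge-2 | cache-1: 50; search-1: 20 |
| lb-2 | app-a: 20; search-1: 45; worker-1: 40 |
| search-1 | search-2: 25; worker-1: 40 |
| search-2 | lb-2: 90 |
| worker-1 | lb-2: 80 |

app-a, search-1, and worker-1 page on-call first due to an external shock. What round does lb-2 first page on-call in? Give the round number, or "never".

2

Round 1 — app-a, search-1, worker-1 page on-call (initial).
  lb-2: +35+80 → 115 ≥ 50
  search-2: +25 → 25 < 40
Round 2 — lb-2 pages on-call.
No further pages.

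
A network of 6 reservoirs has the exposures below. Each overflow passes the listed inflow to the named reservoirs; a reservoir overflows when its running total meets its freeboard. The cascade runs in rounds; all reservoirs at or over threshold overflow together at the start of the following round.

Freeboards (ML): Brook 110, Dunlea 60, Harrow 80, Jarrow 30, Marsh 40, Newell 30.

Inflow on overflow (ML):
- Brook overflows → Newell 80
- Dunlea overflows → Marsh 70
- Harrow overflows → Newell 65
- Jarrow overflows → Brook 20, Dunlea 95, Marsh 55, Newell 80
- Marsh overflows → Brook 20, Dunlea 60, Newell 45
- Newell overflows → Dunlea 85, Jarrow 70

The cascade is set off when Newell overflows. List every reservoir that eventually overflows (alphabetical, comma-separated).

Round 1 — Newell overflows (initial).
  Dunlea: +85 → 85 ≥ 60
  Jarrow: +70 → 70 ≥ 30
Round 2 — Dunlea, Jarrow overflow.
  Brook: +20 → 20 < 110
  Marsh: +70+55 → 125 ≥ 40
Round 3 — Marsh overflows.
  Brook: +20 → 40 < 110
No further overflows.

Dunlea, Jarrow, Marsh, Newell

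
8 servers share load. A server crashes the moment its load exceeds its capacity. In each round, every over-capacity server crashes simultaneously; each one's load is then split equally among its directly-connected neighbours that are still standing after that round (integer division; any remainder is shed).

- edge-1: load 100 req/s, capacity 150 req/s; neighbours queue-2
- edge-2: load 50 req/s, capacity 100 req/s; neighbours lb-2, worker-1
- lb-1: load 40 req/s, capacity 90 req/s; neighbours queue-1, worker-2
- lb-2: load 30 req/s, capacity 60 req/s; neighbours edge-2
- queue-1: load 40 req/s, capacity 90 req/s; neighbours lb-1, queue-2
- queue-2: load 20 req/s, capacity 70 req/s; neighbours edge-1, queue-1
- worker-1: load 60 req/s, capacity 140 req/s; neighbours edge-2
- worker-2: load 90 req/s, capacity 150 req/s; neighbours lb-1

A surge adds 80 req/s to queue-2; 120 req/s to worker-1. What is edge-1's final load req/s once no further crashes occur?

150

Round 1 — queue-2 at 100 > 70; worker-1 at 180 > 140. queue-2, worker-1 crash.
  queue-2 sheds 100 req/s to edge-1, queue-1: 50 each.
    edge-1: 100+50 = 150 ≤ 150
    queue-1: 40+50 = 90 ≤ 90
  worker-1 sheds 180 req/s to edge-2: 180 each.
    edge-2: 50+180 = 230 > 100
Round 2 — edge-2 crashes.
  edge-2 sheds 230 req/s to lb-2: 230 each.
    lb-2: 30+230 = 260 > 60
Round 3 — lb-2 crashes.
  lb-2 sheds 260 req/s: no online neighbours, lost.
No further crashes.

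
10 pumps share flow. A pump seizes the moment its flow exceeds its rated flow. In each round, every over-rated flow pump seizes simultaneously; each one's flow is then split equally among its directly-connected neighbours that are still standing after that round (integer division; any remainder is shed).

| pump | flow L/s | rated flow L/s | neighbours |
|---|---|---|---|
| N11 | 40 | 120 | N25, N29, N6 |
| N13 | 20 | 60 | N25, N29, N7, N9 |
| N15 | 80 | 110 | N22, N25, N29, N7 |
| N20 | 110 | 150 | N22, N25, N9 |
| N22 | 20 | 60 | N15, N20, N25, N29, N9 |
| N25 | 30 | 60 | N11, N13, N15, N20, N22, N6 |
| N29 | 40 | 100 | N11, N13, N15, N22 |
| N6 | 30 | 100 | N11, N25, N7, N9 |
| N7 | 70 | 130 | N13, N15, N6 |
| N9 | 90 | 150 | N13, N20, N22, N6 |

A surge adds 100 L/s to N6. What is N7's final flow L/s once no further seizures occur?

102

Round 1 — N6 at 130 > 100. N6 seizes.
  N6 sheds 130 L/s to N11, N25, N7, N9: 32 each (2 lost).
    N11: 40+32 = 72 ≤ 120
    N25: 30+32 = 62 > 60
    N7: 70+32 = 102 ≤ 130
    N9: 90+32 = 122 ≤ 150
Round 2 — N25 seizes.
  N25 sheds 62 L/s to N11, N13, N15, N20, N22: 12 each (2 lost).
    N11: 72+12 = 84 ≤ 120
    N13: 20+12 = 32 ≤ 60
    N15: 80+12 = 92 ≤ 110
    N20: 110+12 = 122 ≤ 150
    N22: 20+12 = 32 ≤ 60
No further seizures.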